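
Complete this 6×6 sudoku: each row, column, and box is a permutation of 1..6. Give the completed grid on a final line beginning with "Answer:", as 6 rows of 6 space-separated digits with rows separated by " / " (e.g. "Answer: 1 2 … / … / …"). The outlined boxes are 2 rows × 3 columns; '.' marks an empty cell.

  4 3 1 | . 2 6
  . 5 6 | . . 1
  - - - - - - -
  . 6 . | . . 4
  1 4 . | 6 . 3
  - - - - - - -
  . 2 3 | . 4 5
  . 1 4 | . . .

Step 1. [r3c4∈{1,2,5}] 2 has one home in box 4: r3c4, so r3c4=2.
Step 2. [r3c3∈{5}] r3c3's peers cover all but 5 ⇒ r3c3=5.
Step 3. [r6c5∈{3,6}] across col 5, 6 lands solely at r6c5 ⇒ r6c5=6.
Step 4. [r6c4∈{3}] r6c4 is down to just 3. So r6c4=3.
Step 5. [r5c4∈{1}] r5c4 has the single candidate 1 ⇒ r5c4=1.
Step 6. [r6c6∈{2}] only 2 remains possible at r6c6. So r6c6=2.
Step 7. [r2c4∈{4}] r2c4's peers cover all but 4. So r2c4=4.
Step 8. [r4c5∈{5}] r4c5's peers cover all but 5 ⇒ r4c5=5.
Step 9. [r6c1∈{5}] nothing but 5 survives at r6c1. So r6c1=5.
Step 10. [r3c5∈{1}] r3c5's peers cover all but 1 ⇒ r3c5=1.
Step 11. [r3c1∈{3}] r3c1's peers cover all but 3 ⇒ r3c1=3.
Step 12. [r1c4∈{5}] nothing but 5 survives at r1c4, so r1c4=5.
Step 13. [r5c1∈{6}] r5c1's peers cover all but 6. So r5c1=6.
Step 14. [r2c1∈{2}] r2c1's peers cover all but 2, so r2c1=2.
Step 15. [r4c3∈{2}] only 2 remains possible at r4c3, so r4c3=2.
Step 16. [r2c5∈{3}] r2c5's peers cover all but 3, so r2c5=3.

Answer: 4 3 1 5 2 6 / 2 5 6 4 3 1 / 3 6 5 2 1 4 / 1 4 2 6 5 3 / 6 2 3 1 4 5 / 5 1 4 3 6 2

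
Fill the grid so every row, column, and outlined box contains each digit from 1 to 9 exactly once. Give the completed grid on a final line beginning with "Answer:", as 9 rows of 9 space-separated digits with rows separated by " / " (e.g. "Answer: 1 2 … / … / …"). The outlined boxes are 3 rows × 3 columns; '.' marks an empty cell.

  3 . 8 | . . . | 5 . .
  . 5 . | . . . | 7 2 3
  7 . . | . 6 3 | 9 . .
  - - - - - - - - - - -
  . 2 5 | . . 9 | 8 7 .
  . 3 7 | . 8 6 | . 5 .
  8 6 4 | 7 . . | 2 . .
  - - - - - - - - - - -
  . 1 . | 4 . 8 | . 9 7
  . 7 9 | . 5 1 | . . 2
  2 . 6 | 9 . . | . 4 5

Step 1. [r1c6∈{2,4,7}] 2 has one home in col 6: r1c6. So r1c6=2.
Step 2. [r1c4∈{1}] r1c4 is down to just 1. So r1c4=1.
Step 3. [r4c5∈{1,3,4}] in box 5, 4 fits only at r4c5. So r4c5=4.
Step 4. [r3c9∈{1,4,8}] in col 9, 8 fits only at r3c9. So r3c9=8.
Step 5. [r7c7∈{3,6}] row 7 places 6 nowhere but r7c7. So r7c7=6.
Step 6. [r1c2∈{4,9}] col 2 places 9 nowhere but r1c2. So r1c2=9.
Step 7. [r4c1∈{1}] r4c1 is down to just 1 ⇒ r4c1=1.
Step 8. [r6c8∈{1,3}] r6c8 is the only open cell in box 6 admitting 3 ⇒ r6c8=3.
Step 9. [r1c9∈{4,6}] r1c9 is the only open cell in row 1 admitting 4. So r1c9=4.
Step 10. [r9c7∈{1,3}] row 9 places 1 nowhere but r9c7. So r9c7=1.
Step 11. [r9c5∈{3,7}] in row 9, 3 fits only at r9c5 ⇒ r9c5=3.
Step 12. [r5c9∈{1,9}] across row 5, 1 lands solely at r5c9. So r5c9=1.
Step 13. [r3c3∈{1,2}] row 3 places 2 nowhere but r3c3. So r3c3=2.
Step 14. [r2c6∈{4}] r2c6 has the single candidate 4. So r2c6=4.
Step 15. [r8c8∈{8}] nothing but 8 survives at r8c8, so r8c8=8.
Step 16. [r1c8∈{6}] r1c8's peers cover all but 6. So r1c8=6.
Step 17. [r7c5∈{2}] nothing but 2 survives at r7c5. So r7c5=2.
Step 18. [r7c3∈{3}] r7c3 has the single candidate 3, so r7c3=3.
Step 19. [r8c7∈{3}] only 3 remains possible at r8c7, so r8c7=3.
Step 20. [r2c4∈{8}] only 8 remains possible at r2c4, so r2c4=8.
Step 21. [r3c8∈{1}] nothing but 1 survives at r3c8, so r3c8=1.
Step 22. [r7c1∈{5}] r7c1 is down to just 5. So r7c1=5.
Step 23. [r6c9∈{9}] r6c9 has the single candidate 9. So r6c9=9.
Step 24. [r4c9∈{6}] only 6 remains possible at r4c9, so r4c9=6.
Step 25. [r5c7∈{4}] only 4 remains possible at r5c7, so r5c7=4.
Step 26. [r9c2∈{8}] r9c2's peers cover all but 8. So r9c2=8.
Step 27. [r1c5∈{7}] r1c5 is down to just 7, so r1c5=7.
Step 28. [r4c4∈{3}] r4c4 has the single candidate 3. So r4c4=3.
Step 29. [r5c1∈{9}] only 9 remains possible at r5c1. So r5c1=9.
Step 30. [r2c3∈{1}] r2c3 is down to just 1, so r2c3=1.
Step 31. [r2c1∈{6}] nothing but 6 survives at r2c1, so r2c1=6.
Step 32. [r6c6∈{5}] r6c6 is down to just 5. So r6c6=5.
Step 33. [r3c2∈{4}] r3c2 is down to just 4 ⇒ r3c2=4.
Step 34. [r9c6∈{7}] r9c6 is down to just 7. So r9c6=7.
Step 35. [r5c4∈{2}] r5c4 is down to just 2 ⇒ r5c4=2.
Step 36. [r8c4∈{6}] r8c4 is down to just 6, so r8c4=6.
Step 37. [r6c5∈{1}] r6c5's peers cover all but 1. So r6c5=1.
Step 38. [r3c4∈{5}] nothing but 5 survives at r3c4, so r3c4=5.
Step 39. [r8c1∈{4}] r8c1 is down to just 4 ⇒ r8c1=4.
Step 40. [r2c5∈{9}] r2c5's peers cover all but 9. So r2c5=9.

Answer: 3 9 8 1 7 2 5 6 4 / 6 5 1 8 9 4 7 2 3 / 7 4 2 5 6 3 9 1 8 / 1 2 5 3 4 9 8 7 6 / 9 3 7 2 8 6 4 5 1 / 8 6 4 7 1 5 2 3 9 / 5 1 3 4 2 8 6 9 7 / 4 7 9 6 5 1 3 8 2 / 2 8 6 9 3 7 1 4 5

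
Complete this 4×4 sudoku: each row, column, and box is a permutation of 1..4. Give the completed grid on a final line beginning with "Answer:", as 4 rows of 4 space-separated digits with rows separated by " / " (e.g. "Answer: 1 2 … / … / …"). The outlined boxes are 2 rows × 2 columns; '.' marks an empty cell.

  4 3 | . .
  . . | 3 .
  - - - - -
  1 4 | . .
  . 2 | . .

Step 1. [r2c4∈{1,2,4}] 4 has one home in row 2: r2c4 ⇒ r2c4=4.
Step 2. [r3c3∈{2}] r3c3 is down to just 2, so r3c3=2.
Step 3. [r1c3∈{1}] r1c3 has the single candidate 1 ⇒ r1c3=1.
Step 4. [r3c4∈{3}] r3c4 has the single candidate 3, so r3c4=3.
Step 5. [r1c4∈{2}] r1c4's peers cover all but 2 ⇒ r1c4=2.
Step 6. [r2c1∈{2}] r2c1 has the single candidate 2 ⇒ r2c1=2.
Step 7. [r2c2∈{1}] r2c2 is down to just 1 ⇒ r2c2=1.
Step 8. [r4c3∈{4}] r4c3's peers cover all but 4 ⇒ r4c3=4.
Step 9. [r4c1∈{3}] r4c1 has the single candidate 3 ⇒ r4c1=3.
Step 10. [r4c4∈{1}] r4c4 has the single candidate 1 ⇒ r4c4=1.

Answer: 4 3 1 2 / 2 1 3 4 / 1 4 2 3 / 3 2 4 1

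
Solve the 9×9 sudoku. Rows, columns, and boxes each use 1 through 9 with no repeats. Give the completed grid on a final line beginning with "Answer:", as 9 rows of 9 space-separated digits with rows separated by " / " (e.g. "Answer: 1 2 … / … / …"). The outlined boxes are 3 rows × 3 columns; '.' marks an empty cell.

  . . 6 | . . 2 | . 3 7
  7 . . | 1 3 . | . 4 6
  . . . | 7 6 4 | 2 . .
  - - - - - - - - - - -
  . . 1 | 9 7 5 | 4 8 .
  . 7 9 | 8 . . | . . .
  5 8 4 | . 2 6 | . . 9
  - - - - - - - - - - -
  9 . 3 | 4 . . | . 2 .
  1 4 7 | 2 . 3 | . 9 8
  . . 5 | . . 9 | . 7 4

Step 1. [r3c2∈{1,3,5,9}] across row 3, 9 lands solely at r3c2, so r3c2=9.
Step 2. [r4c2∈{2,3,6}] across col 2, 3 lands solely at r4c2. So r4c2=3.
Step 3. [r5c6∈{1}] r5c6's peers cover all but 1 ⇒ r5c6=1.
Step 4. [r9c1∈{2,6,8}] box 7 places 8 nowhere but r9c1 ⇒ r9c1=8.
Step 5. [r8c7∈{5,6}] across row 8, 6 lands solely at r8c7 ⇒ r8c7=6.
Step 6. [r2c6∈{8}] r2c6's peers cover all but 8. So r2c6=8.
Step 7. [r5c9∈{2,3,5}] in col 9, 3 fits only at r5c9. So r5c9=3.
Step 8. [r5c7∈{5}] nothing but 5 survives at r5c7. So r5c7=5.
Step 9. [r7c7∈{1}] r7c7 has the single candidate 1. So r7c7=1.
Step 10. [r1c4∈{5}] r1c4 is down to just 5 ⇒ r1c4=5.
Step 11. [r3c8∈{1,5}] col 8 places 5 nowhere but r3c8, so r3c8=5.
Step 12. [r5c1∈{2,6}] across row 5, 2 lands solely at r5c1 ⇒ r5c1=2.
Step 13. [r9c2∈{2,6}] row 9 places 2 nowhere but r9c2 ⇒ r9c2=2.
Step 14. [r2c7∈{9}] r2c7's peers cover all but 9, so r2c7=9.
Step 15. [r8c5∈{5}] r8c5's peers cover all but 5, so r8c5=5.
Step 16. [r9c7∈{3}] nothing but 3 survives at r9c7, so r9c7=3.
Step 17. [r5c8∈{6}] r5c8 is down to just 6 ⇒ r5c8=6.
Step 18. [r7c5∈{8}] r7c5's peers cover all but 8 ⇒ r7c5=8.
Step 19. [r3c9∈{1}] r3c9 is down to just 1 ⇒ r3c9=1.
Step 20. [r3c3∈{8}] nothing but 8 survives at r3c3, so r3c3=8.
Step 21. [r7c2∈{6}] only 6 remains possible at r7c2, so r7c2=6.
Step 22. [r6c8∈{1}] r6c8 has the single candidate 1. So r6c8=1.
Step 23. [r1c1∈{4}] r1c1 is down to just 4 ⇒ r1c1=4.
Step 24. [r1c5∈{9}] only 9 remains possible at r1c5. So r1c5=9.
Step 25. [r3c1∈{3}] r3c1 has the single candidate 3. So r3c1=3.
Step 26. [r4c9∈{2}] r4c9's peers cover all but 2, so r4c9=2.
Step 27. [r1c7∈{8}] r1c7 is down to just 8, so r1c7=8.
Step 28. [r6c4∈{3}] nothing but 3 survives at r6c4 ⇒ r6c4=3.
Step 29. [r7c6∈{7}] nothing but 7 survives at r7c6 ⇒ r7c6=7.
Step 30. [r9c5∈{1}] only 1 remains possible at r9c5. So r9c5=1.
Step 31. [r5c5∈{4}] r5c5's peers cover all but 4 ⇒ r5c5=4.
Step 32. [r9c4∈{6}] r9c4 is down to just 6. So r9c4=6.
Step 33. [r2c3∈{2}] r2c3's peers cover all but 2, so r2c3=2.
Step 34. [r7c9∈{5}] r7c9 has the single candidate 5. So r7c9=5.
Step 35. [r2c2∈{5}] only 5 remains possible at r2c2, so r2c2=5.
Step 36. [r6c7∈{7}] nothing but 7 survives at r6c7 ⇒ r6c7=7.
Step 37. [r4c1∈{6}] r4c1's peers cover all but 6. So r4c1=6.
Step 38. [r1c2∈{1}] nothing but 1 survives at r1c2, so r1c2=1.

Answer: 4 1 6 5 9 2 8 3 7 / 7 5 2 1 3 8 9 4 6 / 3 9 8 7 6 4 2 5 1 / 6 3 1 9 7 5 4 8 2 / 2 7 9 8 4 1 5 6 3 / 5 8 4 3 2 6 7 1 9 / 9 6 3 4 8 7 1 2 5 / 1 4 7 2 5 3 6 9 8 / 8 2 5 6 1 9 3 7 4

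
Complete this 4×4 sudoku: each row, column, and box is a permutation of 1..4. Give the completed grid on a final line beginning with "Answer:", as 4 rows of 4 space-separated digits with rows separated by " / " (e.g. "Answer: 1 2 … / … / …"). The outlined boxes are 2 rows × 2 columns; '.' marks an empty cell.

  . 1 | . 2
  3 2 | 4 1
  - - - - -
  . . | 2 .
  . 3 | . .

Step 1. [r3c2∈{4}] r3c2 is down to just 4, so r3c2=4.
Step 2. [r4c3∈{1}] only 1 remains possible at r4c3. So r4c3=1.
Step 3. [r4c4∈{4}] only 4 remains possible at r4c4, so r4c4=4.
Step 4. [r3c4∈{3}] r3c4's peers cover all but 3 ⇒ r3c4=3.
Step 5. [r1c1∈{4}] nothing but 4 survives at r1c1 ⇒ r1c1=4.
Step 6. [r4c1∈{2}] r4c1's peers cover all but 2 ⇒ r4c1=2.
Step 7. [r1c3∈{3}] r1c3 has the single candidate 3, so r1c3=3.
Step 8. [r3c1∈{1}] only 1 remains possible at r3c1 ⇒ r3c1=1.

Answer: 4 1 3 2 / 3 2 4 1 / 1 4 2 3 / 2 3 1 4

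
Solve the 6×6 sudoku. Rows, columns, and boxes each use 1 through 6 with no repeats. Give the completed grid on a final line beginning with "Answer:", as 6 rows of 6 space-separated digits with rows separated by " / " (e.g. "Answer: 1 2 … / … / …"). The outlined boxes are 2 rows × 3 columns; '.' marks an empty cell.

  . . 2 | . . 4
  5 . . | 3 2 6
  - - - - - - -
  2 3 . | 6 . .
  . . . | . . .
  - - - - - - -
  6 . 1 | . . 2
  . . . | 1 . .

Step 1. [r1c5∈{1,5}] box 2 places 1 nowhere but r1c5, so r1c5=1.
Step 2. [r6c3∈{3,4,5}] in col 3, 3 fits only at r6c3 ⇒ r6c3=3.
Step 3. [r6c6∈{5}] r6c6's peers cover all but 5, so r6c6=5.
Step 4. [r6c1∈{4}] r6c1 has the single candidate 4 ⇒ r6c1=4.
Step 5. [r4c3∈{4,5,6}] r4c3 is the only open cell in col 3 admitting 6, so r4c3=6.
Step 6. [r3c3∈{4,5}] in col 3, 5 fits only at r3c3 ⇒ r3c3=5.
Step 7. [r4c2∈{1,4}] box 3 places 4 nowhere but r4c2 ⇒ r4c2=4.
Step 8. [r4c6∈{1,3}] across col 6, 3 lands solely at r4c6. So r4c6=3.
Step 9. [r3c5∈{4}] r3c5 is down to just 4. So r3c5=4.
Step 10. [r1c4∈{5}] r1c4 has the single candidate 5. So r1c4=5.
Step 11. [r1c1∈{3}] nothing but 3 survives at r1c1 ⇒ r1c1=3.
Step 12. [r2c3∈{4}] r2c3 is down to just 4, so r2c3=4.
Step 13. [r4c5∈{5}] only 5 remains possible at r4c5. So r4c5=5.
Step 14. [r4c1∈{1}] only 1 remains possible at r4c1. So r4c1=1.
Step 15. [r1c2∈{6}] r1c2 has the single candidate 6. So r1c2=6.
Step 16. [r4c4∈{2}] only 2 remains possible at r4c4. So r4c4=2.
Step 17. [r5c2∈{5}] only 5 remains possible at r5c2 ⇒ r5c2=5.
Step 18. [r6c2∈{2}] nothing but 2 survives at r6c2 ⇒ r6c2=2.
Step 19. [r3c6∈{1}] nothing but 1 survives at r3c6 ⇒ r3c6=1.
Step 20. [r2c2∈{1}] r2c2's peers cover all but 1. So r2c2=1.
Step 21. [r5c5∈{3}] r5c5 has the single candidate 3. So r5c5=3.
Step 22. [r6c5∈{6}] r6c5 is down to just 6, so r6c5=6.
Step 23. [r5c4∈{4}] r5c4's peers cover all but 4, so r5c4=4.

Answer: 3 6 2 5 1 4 / 5 1 4 3 2 6 / 2 3 5 6 4 1 / 1 4 6 2 5 3 / 6 5 1 4 3 2 / 4 2 3 1 6 5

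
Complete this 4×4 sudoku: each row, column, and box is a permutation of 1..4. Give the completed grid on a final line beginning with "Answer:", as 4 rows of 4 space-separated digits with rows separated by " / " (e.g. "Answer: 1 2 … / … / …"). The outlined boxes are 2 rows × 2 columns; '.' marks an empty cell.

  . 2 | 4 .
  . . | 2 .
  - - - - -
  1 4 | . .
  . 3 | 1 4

Step 1. [r1c4∈{1,3}] 1 has one home in row 1: r1c4. So r1c4=1.
Step 2. [r2c4∈{3}] r2c4 is down to just 3. So r2c4=3.
Step 3. [r2c1∈{4}] r2c1's peers cover all but 4, so r2c1=4.
Step 4. [r1c1∈{3}] nothing but 3 survives at r1c1 ⇒ r1c1=3.
Step 5. [r4c1∈{2}] r4c1 is down to just 2 ⇒ r4c1=2.
Step 6. [r2c2∈{1}] only 1 remains possible at r2c2 ⇒ r2c2=1.
Step 7. [r3c4∈{2}] only 2 remains possible at r3c4, so r3c4=2.
Step 8. [r3c3∈{3}] only 3 remains possible at r3c3. So r3c3=3.

Answer: 3 2 4 1 / 4 1 2 3 / 1 4 3 2 / 2 3 1 4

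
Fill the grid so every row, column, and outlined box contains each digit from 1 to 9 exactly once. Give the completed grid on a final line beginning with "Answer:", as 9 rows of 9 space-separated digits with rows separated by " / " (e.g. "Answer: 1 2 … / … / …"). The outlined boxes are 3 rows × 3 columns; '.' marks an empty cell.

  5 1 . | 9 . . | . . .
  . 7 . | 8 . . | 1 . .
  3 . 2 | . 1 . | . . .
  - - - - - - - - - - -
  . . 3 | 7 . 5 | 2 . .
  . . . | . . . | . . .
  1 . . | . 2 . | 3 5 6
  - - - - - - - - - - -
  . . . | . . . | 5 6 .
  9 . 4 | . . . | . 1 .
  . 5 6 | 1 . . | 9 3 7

Step 1. [r7c9∈{2,4,8}] box 9 places 4 nowhere but r7c9. So r7c9=4.
Step 2. [r8c7∈{8}] nothing but 8 survives at r8c7. So r8c7=8.
Step 3. [r6c4∈{4}] only 4 remains possible at r6c4, so r6c4=4.
Step 4. [r1c3∈{8}] r1c3's peers cover all but 8, so r1c3=8.
Step 5. [r2c3∈{9}] nothing but 9 survives at r2c3 ⇒ r2c3=9.
Step 6. [r8c9∈{2}] r8c9's peers cover all but 2. So r8c9=2.
Step 7. [r5c6∈{1,3,6,8,9}] r5c6 is the only open cell in col 6 admitting 1. So r5c6=1.
Step 8. [r7c4∈{2,3}] r7c4 is the only open cell in col 4 admitting 2 ⇒ r7c4=2.
Step 9. [r5c2∈{2,4,6,8,9}] across col 2, 2 lands solely at r5c2. So r5c2=2.
Step 10. [r8c2∈{3}] r8c2 has the single candidate 3. So r8c2=3.
Step 11. [r7c2∈{8}] r7c2's peers cover all but 8, so r7c2=8.
Step 12. [r7c1∈{7}] r7c1 is down to just 7, so r7c1=7.
Step 13. [r6c6∈{8,9}] across row 6, 8 lands solely at r6c6. So r6c6=8.
Step 14. [r9c6∈{4}] r9c6 has the single candidate 4 ⇒ r9c6=4.
Step 15. [r1c9∈{3}] r1c9's peers cover all but 3, so r1c9=3.
Step 16. [r4c9∈{1,8,9}] row 4 places 1 nowhere but r4c9, so r4c9=1.
Step 17. [r7c6∈{3,9}] in col 6, 9 fits only at r7c6. So r7c6=9.
Step 18. [r2c6∈{2,3,6}] across col 6, 3 lands solely at r2c6 ⇒ r2c6=3.
Step 19. [r1c6∈{2,6,7}] in col 6, 2 fits only at r1c6, so r1c6=2.
Step 20. [r5c4∈{3,6}] across col 4, 3 lands solely at r5c4 ⇒ r5c4=3.
Step 21. [r2c9∈{5}] nothing but 5 survives at r2c9. So r2c9=5.
Step 22. [r8c5∈{5,6,7}] 5 has one home in col 5: r8c5, so r8c5=5.
Step 23. [r1c5∈{4,6,7}] col 5 places 7 nowhere but r1c5 ⇒ r1c5=7.
Step 24. [r1c8∈{4}] r1c8 is down to just 4. So r1c8=4.
Step 25. [r3c6∈{6}] r3c6 has the single candidate 6. So r3c6=6.
Step 26. [r4c2∈{4,6,9}] across col 2, 6 lands solely at r4c2 ⇒ r4c2=6.
Step 27. [r4c1∈{4,8}] in row 4, 4 fits only at r4c1, so r4c1=4.
Step 28. [r4c8∈{8,9}] across row 4, 8 lands solely at r4c8, so r4c8=8.
Step 29. [r5c9∈{9}] r5c9 has the single candidate 9 ⇒ r5c9=9.
Step 30. [r5c8∈{7}] only 7 remains possible at r5c8. So r5c8=7.
Step 31. [r5c3∈{5}] r5c3's peers cover all but 5 ⇒ r5c3=5.
Step 32. [r6c2∈{9}] nothing but 9 survives at r6c2 ⇒ r6c2=9.
Step 33. [r5c5∈{6}] r5c5 has the single candidate 6. So r5c5=6.
Step 34. [r5c7∈{4}] r5c7's peers cover all but 4. So r5c7=4.
Step 35. [r2c5∈{4}] r2c5 has the single candidate 4 ⇒ r2c5=4.
Step 36. [r6c3∈{7}] r6c3 has the single candidate 7. So r6c3=7.
Step 37. [r1c7∈{6}] r1c7 has the single candidate 6, so r1c7=6.
Step 38. [r5c1∈{8}] only 8 remains possible at r5c1, so r5c1=8.
Step 39. [r8c4∈{6}] r8c4 has the single candidate 6, so r8c4=6.
Step 40. [r3c8∈{9}] only 9 remains possible at r3c8, so r3c8=9.
Step 41. [r7c3∈{1}] r7c3 has the single candidate 1. So r7c3=1.
Step 42. [r3c7∈{7}] nothing but 7 survives at r3c7. So r3c7=7.
Step 43. [r8c6∈{7}] nothing but 7 survives at r8c6 ⇒ r8c6=7.
Step 44. [r2c1∈{6}] nothing but 6 survives at r2c1 ⇒ r2c1=6.
Step 45. [r7c5∈{3}] nothing but 3 survives at r7c5 ⇒ r7c5=3.
Step 46. [r3c2∈{4}] nothing but 4 survives at r3c2 ⇒ r3c2=4.
Step 47. [r3c9∈{8}] only 8 remains possible at r3c9, so r3c9=8.
Step 48. [r4c5∈{9}] only 9 remains possible at r4c5, so r4c5=9.
Step 49. [r2c8∈{2}] r2c8's peers cover all but 2 ⇒ r2c8=2.
Step 50. [r9c5∈{8}] r9c5's peers cover all but 8 ⇒ r9c5=8.
Step 51. [r9c1∈{2}] r9c1's peers cover all but 2 ⇒ r9c1=2.
Step 52. [r3c4∈{5}] nothing but 5 survives at r3c4, so r3c4=5.

Answer: 5 1 8 9 7 2 6 4 3 / 6 7 9 8 4 3 1 2 5 / 3 4 2 5 1 6 7 9 8 / 4 6 3 7 9 5 2 8 1 / 8 2 5 3 6 1 4 7 9 / 1 9 7 4 2 8 3 5 6 / 7 8 1 2 3 9 5 6 4 / 9 3 4 6 5 7 8 1 2 / 2 5 6 1 8 4 9 3 7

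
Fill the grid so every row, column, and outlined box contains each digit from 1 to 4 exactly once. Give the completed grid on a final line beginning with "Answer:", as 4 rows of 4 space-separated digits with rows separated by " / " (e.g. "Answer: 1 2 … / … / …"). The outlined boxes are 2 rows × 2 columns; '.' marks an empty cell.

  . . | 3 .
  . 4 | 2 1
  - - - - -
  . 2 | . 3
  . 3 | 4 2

Step 1. [r4c1∈{1}] only 1 remains possible at r4c1. So r4c1=1.
Step 2. [r1c1∈{2}] nothing but 2 survives at r1c1, so r1c1=2.
Step 3. [r3c1∈{4}] nothing but 4 survives at r3c1, so r3c1=4.
Step 4. [r1c4∈{4}] r1c4's peers cover all but 4 ⇒ r1c4=4.
Step 5. [r1c2∈{1}] r1c2 has the single candidate 1. So r1c2=1.
Step 6. [r2c1∈{3}] r2c1 has the single candidate 3. So r2c1=3.
Step 7. [r3c3∈{1}] only 1 remains possible at r3c3, so r3c3=1.

Answer: 2 1 3 4 / 3 4 2 1 / 4 2 1 3 / 1 3 4 2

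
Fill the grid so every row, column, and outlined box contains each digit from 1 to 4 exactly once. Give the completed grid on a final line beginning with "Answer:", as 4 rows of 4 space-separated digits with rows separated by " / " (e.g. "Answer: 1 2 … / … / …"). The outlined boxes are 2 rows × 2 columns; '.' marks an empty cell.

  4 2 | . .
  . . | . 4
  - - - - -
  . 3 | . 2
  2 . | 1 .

Step 1. [r2c1∈{1,3}] 3 has one home in col 1: r2c1 ⇒ r2c1=3.
Step 2. [r4c4∈{3}] only 3 remains possible at r4c4, so r4c4=3.
Step 3. [r3c1∈{1}] nothing but 1 survives at r3c1 ⇒ r3c1=1.
Step 4. [r1c3∈{3}] r1c3 is down to just 3 ⇒ r1c3=3.
Step 5. [r4c2∈{4}] r4c2's peers cover all but 4. So r4c2=4.
Step 6. [r3c3∈{4}] r3c3's peers cover all but 4, so r3c3=4.
Step 7. [r2c2∈{1}] only 1 remains possible at r2c2, so r2c2=1.
Step 8. [r1c4∈{1}] r1c4 is down to just 1 ⇒ r1c4=1.
Step 9. [r2c3∈{2}] nothing but 2 survives at r2c3 ⇒ r2c3=2.

Answer: 4 2 3 1 / 3 1 2 4 / 1 3 4 2 / 2 4 1 3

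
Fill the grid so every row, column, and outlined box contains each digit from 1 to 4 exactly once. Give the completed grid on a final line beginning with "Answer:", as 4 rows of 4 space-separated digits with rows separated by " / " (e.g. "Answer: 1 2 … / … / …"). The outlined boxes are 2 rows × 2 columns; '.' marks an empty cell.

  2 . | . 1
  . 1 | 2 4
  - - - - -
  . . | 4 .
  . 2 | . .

Step 1. [r3c2∈{3}] only 3 remains possible at r3c2, so r3c2=3.
Step 2. [r4c3∈{1,3}] r4c3 is the only open cell in col 3 admitting 1. So r4c3=1.
Step 3. [r3c1∈{1}] only 1 remains possible at r3c1, so r3c1=1.
Step 4. [r4c1∈{4}] r4c1 has the single candidate 4. So r4c1=4.
Step 5. [r3c4∈{2}] r3c4's peers cover all but 2 ⇒ r3c4=2.
Step 6. [r1c2∈{4}] r1c2 is down to just 4, so r1c2=4.
Step 7. [r2c1∈{3}] nothing but 3 survives at r2c1 ⇒ r2c1=3.
Step 8. [r1c3∈{3}] r1c3 is down to just 3, so r1c3=3.
Step 9. [r4c4∈{3}] r4c4 is down to just 3, so r4c4=3.

Answer: 2 4 3 1 / 3 1 2 4 / 1 3 4 2 / 4 2 1 3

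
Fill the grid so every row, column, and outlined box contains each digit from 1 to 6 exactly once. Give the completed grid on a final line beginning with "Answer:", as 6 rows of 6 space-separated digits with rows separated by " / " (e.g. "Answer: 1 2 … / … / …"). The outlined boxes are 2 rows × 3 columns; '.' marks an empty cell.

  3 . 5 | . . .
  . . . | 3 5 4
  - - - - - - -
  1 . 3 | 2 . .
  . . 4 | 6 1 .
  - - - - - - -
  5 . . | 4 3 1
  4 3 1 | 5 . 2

Step 1. [r3c2∈{5,6}] row 3 places 6 nowhere but r3c2, so r3c2=6.
Step 2. [r5c2∈{2}] only 2 remains possible at r5c2. So r5c2=2.
Step 3. [r2c1∈{2,6}] 6 has one home in col 1: r2c1. So r2c1=6.
Step 4. [r2c2∈{1}] r2c2's peers cover all but 1. So r2c2=1.
Step 5. [r1c6∈{6}] nothing but 6 survives at r1c6 ⇒ r1c6=6.
Step 6. [r3c6∈{5}] r3c6 is down to just 5. So r3c6=5.
Step 7. [r1c2∈{4}] only 4 remains possible at r1c2, so r1c2=4.
Step 8. [r3c5∈{4}] nothing but 4 survives at r3c5. So r3c5=4.
Step 9. [r4c6∈{3}] only 3 remains possible at r4c6, so r4c6=3.
Step 10. [r4c2∈{5}] only 5 remains possible at r4c2, so r4c2=5.
Step 11. [r1c5∈{2}] nothing but 2 survives at r1c5. So r1c5=2.
Step 12. [r6c5∈{6}] r6c5 is down to just 6 ⇒ r6c5=6.
Step 13. [r4c1∈{2}] r4c1 has the single candidate 2, so r4c1=2.
Step 14. [r2c3∈{2}] r2c3 has the single candidate 2. So r2c3=2.
Step 15. [r1c4∈{1}] r1c4's peers cover all but 1. So r1c4=1.
Step 16. [r5c3∈{6}] r5c3 has the single candidate 6, so r5c3=6.

Answer: 3 4 5 1 2 6 / 6 1 2 3 5 4 / 1 6 3 2 4 5 / 2 5 4 6 1 3 / 5 2 6 4 3 1 / 4 3 1 5 6 2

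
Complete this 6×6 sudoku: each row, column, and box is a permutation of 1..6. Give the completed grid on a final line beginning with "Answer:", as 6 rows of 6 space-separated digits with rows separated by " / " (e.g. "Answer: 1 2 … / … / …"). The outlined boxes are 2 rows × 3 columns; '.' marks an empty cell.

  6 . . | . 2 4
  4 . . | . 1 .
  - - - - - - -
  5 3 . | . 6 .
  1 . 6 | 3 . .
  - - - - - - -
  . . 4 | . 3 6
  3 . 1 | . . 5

Step 1. [r3c4∈{1,2,4}] across row 3, 4 lands solely at r3c4 ⇒ r3c4=4.
Step 2. [r5c2∈{2,5}] in row 5, 5 fits only at r5c2. So r5c2=5.
Step 3. [r2c2∈{2}] r2c2 is down to just 2, so r2c2=2.
Step 4. [r1c4∈{5}] r1c4's peers cover all but 5 ⇒ r1c4=5.
Step 5. [r3c6∈{1,2}] r3c6 is the only open cell in row 3 admitting 1, so r3c6=1.
Step 6. [r5c4∈{1,2}] row 5 places 1 nowhere but r5c4, so r5c4=1.
Step 7. [r2c3∈{3,5}] in row 2, 5 fits only at r2c3, so r2c3=5.
Step 8. [r4c5∈{5}] nothing but 5 survives at r4c5 ⇒ r4c5=5.
Step 9. [r2c4∈{6}] only 6 remains possible at r2c4 ⇒ r2c4=6.
Step 10. [r5c1∈{2}] nothing but 2 survives at r5c1 ⇒ r5c1=2.
Step 11. [r6c4∈{2}] r6c4 has the single candidate 2, so r6c4=2.
Step 12. [r1c2∈{1}] only 1 remains possible at r1c2, so r1c2=1.
Step 13. [r4c2∈{4}] nothing but 4 survives at r4c2, so r4c2=4.
Step 14. [r2c6∈{3}] nothing but 3 survives at r2c6 ⇒ r2c6=3.
Step 15. [r1c3∈{3}] r1c3's peers cover all but 3, so r1c3=3.
Step 16. [r6c5∈{4}] nothing but 4 survives at r6c5 ⇒ r6c5=4.
Step 17. [r6c2∈{6}] r6c2 has the single candidate 6 ⇒ r6c2=6.
Step 18. [r3c3∈{2}] only 2 remains possible at r3c3 ⇒ r3c3=2.
Step 19. [r4c6∈{2}] nothing but 2 survives at r4c6 ⇒ r4c6=2.

Answer: 6 1 3 5 2 4 / 4 2 5 6 1 3 / 5 3 2 4 6 1 / 1 4 6 3 5 2 / 2 5 4 1 3 6 / 3 6 1 2 4 5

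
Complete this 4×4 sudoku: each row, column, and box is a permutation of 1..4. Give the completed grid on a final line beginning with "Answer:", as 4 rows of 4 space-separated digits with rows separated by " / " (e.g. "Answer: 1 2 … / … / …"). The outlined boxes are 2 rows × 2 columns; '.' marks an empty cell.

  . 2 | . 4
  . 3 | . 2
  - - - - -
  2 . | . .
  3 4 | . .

Step 1. [r2c3∈{1}] only 1 remains possible at r2c3, so r2c3=1.
Step 2. [r3c4∈{1,3}] r3c4 is the only open cell in col 4 admitting 3, so r3c4=3.
Step 3. [r3c2∈{1}] r3c2 is down to just 1, so r3c2=1.
Step 4. [r1c1∈{1}] r1c1 is down to just 1, so r1c1=1.
Step 5. [r3c3∈{4}] r3c3 is down to just 4. So r3c3=4.
Step 6. [r1c3∈{3}] r1c3's peers cover all but 3, so r1c3=3.
Step 7. [r2c1∈{4}] nothing but 4 survives at r2c1, so r2c1=4.
Step 8. [r4c3∈{2}] r4c3 has the single candidate 2 ⇒ r4c3=2.
Step 9. [r4c4∈{1}] nothing but 1 survives at r4c4, so r4c4=1.

Answer: 1 2 3 4 / 4 3 1 2 / 2 1 4 3 / 3 4 2 1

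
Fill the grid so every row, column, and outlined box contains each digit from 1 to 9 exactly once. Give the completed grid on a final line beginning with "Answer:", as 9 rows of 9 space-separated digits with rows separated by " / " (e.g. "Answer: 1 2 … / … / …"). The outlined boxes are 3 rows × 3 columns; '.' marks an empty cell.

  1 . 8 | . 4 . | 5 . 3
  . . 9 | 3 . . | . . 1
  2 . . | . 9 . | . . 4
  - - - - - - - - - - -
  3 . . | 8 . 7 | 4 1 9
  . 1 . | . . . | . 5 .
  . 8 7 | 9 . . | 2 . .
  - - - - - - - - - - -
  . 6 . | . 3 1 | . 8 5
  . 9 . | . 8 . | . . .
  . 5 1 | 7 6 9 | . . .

Step 1. [r2c5∈{2,5,7}] across col 5, 7 lands solely at r2c5. So r2c5=7.
Step 2. [r4c3∈{2,5,6}] across row 4, 6 lands solely at r4c3, so r4c3=6.
Step 3. [r8c3∈{2,3,4}] box 7 places 3 nowhere but r8c3 ⇒ r8c3=3.
Step 4. [r6c9∈{6}] nothing but 6 survives at r6c9. So r6c9=6.
Step 5. [r2c1∈{4,5,6}] r2c1 is the only open cell in col 1 admitting 6 ⇒ r2c1=6.
Step 6. [r2c6∈{2,5,8}] row 2 places 5 nowhere but r2c6 ⇒ r2c6=5.
Step 7. [r5c5∈{2}] r5c5 has the single candidate 2. So r5c5=2.
Step 8. [r5c3∈{4}] r5c3 is down to just 4. So r5c3=4.
Step 9. [r6c8∈{3}] nothing but 3 survives at r6c8. So r6c8=3.
Step 10. [r1c8∈{2,6,7,9}] 9 has one home in row 1: r1c8. So r1c8=9.
Step 11. [r5c4∈{6}] only 6 remains possible at r5c4, so r5c4=6.
Step 12. [r1c4∈{2}] nothing but 2 survives at r1c4. So r1c4=2.
Step 13. [r7c4∈{4}] r7c4's peers cover all but 4 ⇒ r7c4=4.
Step 14. [r9c9∈{2}] r9c9's peers cover all but 2 ⇒ r9c9=2.
Step 15. [r8c9∈{7}] r8c9's peers cover all but 7, so r8c9=7.
Step 16. [r3c8∈{6,7}] r3c8 is the only open cell in col 8 admitting 7, so r3c8=7.
Step 17. [r3c7∈{6,8}] in box 3, 6 fits only at r3c7 ⇒ r3c7=6.
Step 18. [r8c1∈{4}] r8c1 is down to just 4, so r8c1=4.
Step 19. [r5c9∈{8}] nothing but 8 survives at r5c9 ⇒ r5c9=8.
Step 20. [r6c1∈{5}] r6c1's peers cover all but 5. So r6c1=5.
Step 21. [r5c7∈{7}] nothing but 7 survives at r5c7 ⇒ r5c7=7.
Step 22. [r9c8∈{4}] r9c8 is down to just 4. So r9c8=4.
Step 23. [r5c1∈{9}] r5c1 is down to just 9 ⇒ r5c1=9.
Step 24. [r7c1∈{7}] r7c1's peers cover all but 7 ⇒ r7c1=7.
Step 25. [r8c4∈{5}] only 5 remains possible at r8c4, so r8c4=5.
Step 26. [r3c4∈{1}] r3c4 has the single candidate 1, so r3c4=1.
Step 27. [r6c5∈{1}] r6c5's peers cover all but 1. So r6c5=1.
Step 28. [r4c2∈{2}] r4c2's peers cover all but 2 ⇒ r4c2=2.
Step 29. [r1c2∈{7}] r1c2 is down to just 7. So r1c2=7.
Step 30. [r7c3∈{2}] r7c3 has the single candidate 2, so r7c3=2.
Step 31. [r9c1∈{8}] r9c1's peers cover all but 8, so r9c1=8.
Step 32. [r5c6∈{3}] only 3 remains possible at r5c6. So r5c6=3.
Step 33. [r6c6∈{4}] nothing but 4 survives at r6c6, so r6c6=4.
Step 34. [r8c6∈{2}] only 2 remains possible at r8c6 ⇒ r8c6=2.
Step 35. [r8c8∈{6}] r8c8 has the single candidate 6 ⇒ r8c8=6.
Step 36. [r2c8∈{2}] r2c8's peers cover all but 2. So r2c8=2.
Step 37. [r2c7∈{8}] r2c7 has the single candidate 8. So r2c7=8.
Step 38. [r8c7∈{1}] r8c7 is down to just 1 ⇒ r8c7=1.
Step 39. [r4c5∈{5}] r4c5's peers cover all but 5, so r4c5=5.
Step 40. [r3c2∈{3}] r3c2's peers cover all but 3 ⇒ r3c2=3.
Step 41. [r3c3∈{5}] r3c3's peers cover all but 5 ⇒ r3c3=5.
Step 42. [r1c6∈{6}] nothing but 6 survives at r1c6. So r1c6=6.
Step 43. [r9c7∈{3}] r9c7 has the single candidate 3, so r9c7=3.
Step 44. [r2c2∈{4}] r2c2 is down to just 4. So r2c2=4.
Step 45. [r7c7∈{9}] r7c7 is down to just 9. So r7c7=9.
Step 46. [r3c6∈{8}] nothing but 8 survives at r3c6, so r3c6=8.

Answer: 1 7 8 2 4 6 5 9 3 / 6 4 9 3 7 5 8 2 1 / 2 3 5 1 9 8 6 7 4 / 3 2 6 8 5 7 4 1 9 / 9 1 4 6 2 3 7 5 8 / 5 8 7 9 1 4 2 3 6 / 7 6 2 4 3 1 9 8 5 / 4 9 3 5 8 2 1 6 7 / 8 5 1 7 6 9 3 4 2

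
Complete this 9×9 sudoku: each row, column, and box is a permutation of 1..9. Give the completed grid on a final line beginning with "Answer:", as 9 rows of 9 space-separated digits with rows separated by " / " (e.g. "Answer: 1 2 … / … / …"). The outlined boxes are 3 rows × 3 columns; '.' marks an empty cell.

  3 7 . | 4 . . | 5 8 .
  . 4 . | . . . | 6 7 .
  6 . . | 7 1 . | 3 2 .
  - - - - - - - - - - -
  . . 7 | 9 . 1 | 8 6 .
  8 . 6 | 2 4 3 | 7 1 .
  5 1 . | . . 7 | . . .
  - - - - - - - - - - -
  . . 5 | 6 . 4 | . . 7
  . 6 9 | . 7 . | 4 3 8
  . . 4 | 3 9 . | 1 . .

Step 1. [r2c1∈{1,2,9}] in col 1, 9 fits only at r2c1. So r2c1=9.
Step 2. [r3c3∈{8}] r3c3 is down to just 8 ⇒ r3c3=8.
Step 3. [r2c5∈{2,3,5,8}] across row 2, 3 lands solely at r2c5 ⇒ r2c5=3.
Step 4. [r6c3∈{2,3}] 3 has one home in col 3: r6c3 ⇒ r6c3=3.
Step 5. [r4c2∈{2}] r4c2 is down to just 2, so r4c2=2.
Step 6. [r6c8∈{4,9}] in col 8, 4 fits only at r6c8, so r6c8=4.
Step 7. [r5c9∈{5,9}] row 5 places 5 nowhere but r5c9, so r5c9=5.
Step 8. [r1c6∈{2,6,9}] r1c6 is the only open cell in col 6 admitting 6, so r1c6=6.
Step 9. [r1c5∈{2}] only 2 remains possible at r1c5. So r1c5=2.
Step 10. [r1c9∈{1,9}] row 1 places 9 nowhere but r1c9 ⇒ r1c9=9.
Step 11. [r7c5∈{8}] r7c5 is down to just 8 ⇒ r7c5=8.
Step 12. [r6c9∈{2}] r6c9 is down to just 2, so r6c9=2.
Step 13. [r8c4∈{1,5}] 1 has one home in col 4: r8c4, so r8c4=1.
Step 14. [r8c6∈{2,5}] in row 8, 5 fits only at r8c6, so r8c6=5.
Step 15. [r7c7∈{2,9}] across col 7, 2 lands solely at r7c7, so r7c7=2.
Step 16. [r2c3∈{1,2}] row 2 places 2 nowhere but r2c3, so r2c3=2.
Step 17. [r9c6∈{2}] nothing but 2 survives at r9c6, so r9c6=2.
Step 18. [r2c6∈{8}] nothing but 8 survives at r2c6. So r2c6=8.
Step 19. [r8c1∈{2}] r8c1's peers cover all but 2, so r8c1=2.
Step 20. [r4c9∈{3}] r4c9 is down to just 3, so r4c9=3.
Step 21. [r7c2∈{3}] only 3 remains possible at r7c2 ⇒ r7c2=3.
Step 22. [r6c5∈{6}] r6c5 has the single candidate 6 ⇒ r6c5=6.
Step 23. [r9c9∈{6}] only 6 remains possible at r9c9. So r9c9=6.
Step 24. [r4c5∈{5}] r4c5 is down to just 5, so r4c5=5.
Step 25. [r4c1∈{4}] r4c1's peers cover all but 4. So r4c1=4.
Step 26. [r1c3∈{1}] only 1 remains possible at r1c3. So r1c3=1.
Step 27. [r6c4∈{8}] nothing but 8 survives at r6c4. So r6c4=8.
Step 28. [r3c6∈{9}] r3c6's peers cover all but 9, so r3c6=9.
Step 29. [r7c8∈{9}] r7c8 has the single candidate 9. So r7c8=9.
Step 30. [r9c1∈{7}] r9c1 has the single candidate 7. So r9c1=7.
Step 31. [r7c1∈{1}] r7c1 has the single candidate 1. So r7c1=1.
Step 32. [r2c4∈{5}] r2c4 is down to just 5 ⇒ r2c4=5.
Step 33. [r2c9∈{1}] r2c9 has the single candidate 1 ⇒ r2c9=1.
Step 34. [r6c7∈{9}] nothing but 9 survives at r6c7, so r6c7=9.
Step 35. [r3c2∈{5}] only 5 remains possible at r3c2 ⇒ r3c2=5.
Step 36. [r9c2∈{8}] r9c2 has the single candidate 8. So r9c2=8.
Step 37. [r3c9∈{4}] r3c9 has the single candidate 4, so r3c9=4.
Step 38. [r9c8∈{5}] nothing but 5 survives at r9c8, so r9c8=5.
Step 39. [r5c2∈{9}] r5c2's peers cover all but 9 ⇒ r5c2=9.

Answer: 3 7 1 4 2 6 5 8 9 / 9 4 2 5 3 8 6 7 1 / 6 5 8 7 1 9 3 2 4 / 4 2 7 9 5 1 8 6 3 / 8 9 6 2 4 3 7 1 5 / 5 1 3 8 6 7 9 4 2 / 1 3 5 6 8 4 2 9 7 / 2 6 9 1 7 5 4 3 8 / 7 8 4 3 9 2 1 5 6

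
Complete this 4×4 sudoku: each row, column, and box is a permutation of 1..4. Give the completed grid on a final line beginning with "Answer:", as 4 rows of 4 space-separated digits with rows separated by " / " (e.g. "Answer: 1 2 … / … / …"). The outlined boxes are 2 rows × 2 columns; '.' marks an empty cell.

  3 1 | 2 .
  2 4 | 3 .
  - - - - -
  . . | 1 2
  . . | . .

Step 1. [r4c3∈{4}] only 4 remains possible at r4c3, so r4c3=4.
Step 2. [r4c2∈{2,3}] in row 4, 2 fits only at r4c2. So r4c2=2.
Step 3. [r3c1∈{4}] r3c1's peers cover all but 4 ⇒ r3c1=4.
Step 4. [r3c2∈{3}] nothing but 3 survives at r3c2 ⇒ r3c2=3.
Step 5. [r4c1∈{1}] only 1 remains possible at r4c1, so r4c1=1.
Step 6. [r2c4∈{1}] r2c4 is down to just 1. So r2c4=1.
Step 7. [r4c4∈{3}] r4c4 is down to just 3, so r4c4=3.
Step 8. [r1c4∈{4}] only 4 remains possible at r1c4, so r1c4=4.

Answer: 3 1 2 4 / 2 4 3 1 / 4 3 1 2 / 1 2 4 3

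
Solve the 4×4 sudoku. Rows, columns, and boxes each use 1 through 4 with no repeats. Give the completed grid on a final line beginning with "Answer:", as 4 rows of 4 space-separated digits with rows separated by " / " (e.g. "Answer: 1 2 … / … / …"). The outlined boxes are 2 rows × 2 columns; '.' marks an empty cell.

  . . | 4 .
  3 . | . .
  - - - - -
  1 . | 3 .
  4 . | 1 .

Step 1. [r4c4∈{2}] only 2 remains possible at r4c4, so r4c4=2.
Step 2. [r1c1∈{2}] nothing but 2 survives at r1c1 ⇒ r1c1=2.
Step 3. [r2c4∈{1}] r2c4 has the single candidate 1. So r2c4=1.
Step 4. [r2c2∈{4}] only 4 remains possible at r2c2, so r2c2=4.
Step 5. [r3c4∈{4}] r3c4 is down to just 4 ⇒ r3c4=4.
Step 6. [r4c2∈{3}] r4c2 has the single candidate 3. So r4c2=3.
Step 7. [r2c3∈{2}] r2c3 is down to just 2 ⇒ r2c3=2.
Step 8. [r3c2∈{2}] nothing but 2 survives at r3c2, so r3c2=2.
Step 9. [r1c2∈{1}] r1c2 is down to just 1, so r1c2=1.
Step 10. [r1c4∈{3}] r1c4 has the single candidate 3, so r1c4=3.

Answer: 2 1 4 3 / 3 4 2 1 / 1 2 3 4 / 4 3 1 2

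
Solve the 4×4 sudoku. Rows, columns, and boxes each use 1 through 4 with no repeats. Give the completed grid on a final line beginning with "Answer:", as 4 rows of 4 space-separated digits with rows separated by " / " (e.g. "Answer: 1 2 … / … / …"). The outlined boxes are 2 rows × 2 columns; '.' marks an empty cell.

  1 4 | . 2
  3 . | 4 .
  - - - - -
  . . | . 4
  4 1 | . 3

Step 1. [r3c1∈{2}] r3c1 is down to just 2, so r3c1=2.
Step 2. [r4c3∈{2}] r4c3 is down to just 2, so r4c3=2.
Step 3. [r3c2∈{3}] only 3 remains possible at r3c2, so r3c2=3.
Step 4. [r2c2∈{2}] r2c2's peers cover all but 2. So r2c2=2.
Step 5. [r2c4∈{1}] r2c4 has the single candidate 1 ⇒ r2c4=1.
Step 6. [r1c3∈{3}] r1c3 has the single candidate 3. So r1c3=3.
Step 7. [r3c3∈{1}] only 1 remains possible at r3c3, so r3c3=1.

Answer: 1 4 3 2 / 3 2 4 1 / 2 3 1 4 / 4 1 2 3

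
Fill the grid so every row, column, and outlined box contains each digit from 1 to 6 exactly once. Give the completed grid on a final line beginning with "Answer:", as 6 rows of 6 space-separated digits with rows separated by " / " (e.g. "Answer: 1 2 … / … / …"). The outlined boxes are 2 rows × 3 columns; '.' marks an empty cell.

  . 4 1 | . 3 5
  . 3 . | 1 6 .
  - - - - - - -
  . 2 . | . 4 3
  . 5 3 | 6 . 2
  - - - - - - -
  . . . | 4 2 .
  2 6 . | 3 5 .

Step 1. [r3c1∈{1,6}] row 3 places 1 nowhere but r3c1 ⇒ r3c1=1.
Step 2. [r5c3∈{5}] only 5 remains possible at r5c3. So r5c3=5.
Step 3. [r5c6∈{1,6}] across row 5, 6 lands solely at r5c6. So r5c6=6.
Step 4. [r2c6∈{4}] r2c6 has the single candidate 4, so r2c6=4.
Step 5. [r5c1∈{3}] r5c1's peers cover all but 3 ⇒ r5c1=3.
Step 6. [r6c3∈{4}] r6c3's peers cover all but 4, so r6c3=4.
Step 7. [r4c1∈{4}] nothing but 4 survives at r4c1. So r4c1=4.
Step 8. [r3c4∈{5}] r3c4 is down to just 5. So r3c4=5.
Step 9. [r3c3∈{6}] r3c3 has the single candidate 6, so r3c3=6.
Step 10. [r2c1∈{5}] r2c1 is down to just 5, so r2c1=5.
Step 11. [r4c5∈{1}] nothing but 1 survives at r4c5. So r4c5=1.
Step 12. [r1c1∈{6}] r1c1 has the single candidate 6. So r1c1=6.
Step 13. [r6c6∈{1}] nothing but 1 survives at r6c6, so r6c6=1.
Step 14. [r2c3∈{2}] r2c3 has the single candidate 2, so r2c3=2.
Step 15. [r1c4∈{2}] r1c4 is down to just 2. So r1c4=2.
Step 16. [r5c2∈{1}] r5c2 is down to just 1, so r5c2=1.

Answer: 6 4 1 2 3 5 / 5 3 2 1 6 4 / 1 2 6 5 4 3 / 4 5 3 6 1 2 / 3 1 5 4 2 6 / 2 6 4 3 5 1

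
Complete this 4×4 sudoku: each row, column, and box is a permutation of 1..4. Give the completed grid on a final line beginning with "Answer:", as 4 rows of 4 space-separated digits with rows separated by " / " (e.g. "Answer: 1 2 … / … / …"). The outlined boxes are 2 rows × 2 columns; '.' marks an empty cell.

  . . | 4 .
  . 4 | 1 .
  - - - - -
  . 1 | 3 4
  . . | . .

Step 1. [r3c1∈{2}] r3c1 is down to just 2. So r3c1=2.
Step 2. [r2c1∈{3}] nothing but 3 survives at r2c1. So r2c1=3.
Step 3. [r2c4∈{2}] nothing but 2 survives at r2c4. So r2c4=2.
Step 4. [r4c3∈{2}] nothing but 2 survives at r4c3. So r4c3=2.
Step 5. [r4c1∈{4}] r4c1 has the single candidate 4 ⇒ r4c1=4.
Step 6. [r4c2∈{3}] r4c2's peers cover all but 3, so r4c2=3.
Step 7. [r4c4∈{1}] r4c4 is down to just 1 ⇒ r4c4=1.
Step 8. [r1c2∈{2}] r1c2 is down to just 2, so r1c2=2.
Step 9. [r1c1∈{1}] only 1 remains possible at r1c1 ⇒ r1c1=1.
Step 10. [r1c4∈{3}] r1c4 is down to just 3 ⇒ r1c4=3.

Answer: 1 2 4 3 / 3 4 1 2 / 2 1 3 4 / 4 3 2 1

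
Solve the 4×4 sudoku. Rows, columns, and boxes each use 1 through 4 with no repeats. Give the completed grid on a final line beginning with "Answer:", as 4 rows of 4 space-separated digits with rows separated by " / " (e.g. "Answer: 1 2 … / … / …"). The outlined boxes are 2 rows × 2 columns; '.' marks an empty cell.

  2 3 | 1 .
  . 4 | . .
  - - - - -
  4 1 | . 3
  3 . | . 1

Step 1. [r3c3∈{2}] r3c3 has the single candidate 2. So r3c3=2.
Step 2. [r1c4∈{4}] r1c4 has the single candidate 4, so r1c4=4.
Step 3. [r4c3∈{4}] only 4 remains possible at r4c3. So r4c3=4.
Step 4. [r2c1∈{1}] r2c1 is down to just 1. So r2c1=1.
Step 5. [r4c2∈{2}] r4c2 has the single candidate 2, so r4c2=2.
Step 6. [r2c4∈{2}] only 2 remains possible at r2c4 ⇒ r2c4=2.
Step 7. [r2c3∈{3}] r2c3 is down to just 3 ⇒ r2c3=3.

Answer: 2 3 1 4 / 1 4 3 2 / 4 1 2 3 / 3 2 4 1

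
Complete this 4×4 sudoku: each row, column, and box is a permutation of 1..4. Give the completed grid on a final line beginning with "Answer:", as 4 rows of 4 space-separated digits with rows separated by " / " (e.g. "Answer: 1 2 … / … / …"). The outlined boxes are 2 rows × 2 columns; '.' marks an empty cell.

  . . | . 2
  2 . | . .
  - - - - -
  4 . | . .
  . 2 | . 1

Step 1. [r3c4∈{3}] only 3 remains possible at r3c4 ⇒ r3c4=3.
Step 2. [r1c1∈{1,3}] r1c1 is the only open cell in col 1 admitting 1 ⇒ r1c1=1.
Step 3. [r2c4∈{4}] r2c4's peers cover all but 4, so r2c4=4.
Step 4. [r1c3∈{3}] only 3 remains possible at r1c3 ⇒ r1c3=3.
Step 5. [r4c1∈{3}] r4c1 is down to just 3 ⇒ r4c1=3.
Step 6. [r1c2∈{4}] r1c2 is down to just 4. So r1c2=4.
Step 7. [r3c3∈{2}] r3c3 is down to just 2. So r3c3=2.
Step 8. [r2c3∈{1}] r2c3 has the single candidate 1 ⇒ r2c3=1.
Step 9. [r3c2∈{1}] r3c2 has the single candidate 1, so r3c2=1.
Step 10. [r4c3∈{4}] r4c3's peers cover all but 4, so r4c3=4.
Step 11. [r2c2∈{3}] r2c2 is down to just 3. So r2c2=3.

Answer: 1 4 3 2 / 2 3 1 4 / 4 1 2 3 / 3 2 4 1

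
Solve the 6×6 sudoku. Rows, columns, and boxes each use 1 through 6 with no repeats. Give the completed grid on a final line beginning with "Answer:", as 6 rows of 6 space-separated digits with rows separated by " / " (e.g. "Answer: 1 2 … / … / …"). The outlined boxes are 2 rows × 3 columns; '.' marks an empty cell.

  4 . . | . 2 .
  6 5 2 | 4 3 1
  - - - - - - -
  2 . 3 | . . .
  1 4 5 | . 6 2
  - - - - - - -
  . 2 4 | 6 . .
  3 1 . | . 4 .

Step 1. [r6c6∈{5}] r6c6 is down to just 5 ⇒ r6c6=5.
Step 2. [r3c4∈{1,5}] in col 4, 1 fits only at r3c4. So r3c4=1.
Step 3. [r4c4∈{3}] only 3 remains possible at r4c4 ⇒ r4c4=3.
Step 4. [r6c4∈{2}] nothing but 2 survives at r6c4. So r6c4=2.
Step 5. [r5c1∈{5}] only 5 remains possible at r5c1, so r5c1=5.
Step 6. [r6c3∈{6}] r6c3's peers cover all but 6. So r6c3=6.
Step 7. [r3c2∈{6}] only 6 remains possible at r3c2 ⇒ r3c2=6.
Step 8. [r1c6∈{6}] r1c6's peers cover all but 6. So r1c6=6.
Step 9. [r3c5∈{5}] r3c5's peers cover all but 5, so r3c5=5.
Step 10. [r1c3∈{1}] nothing but 1 survives at r1c3 ⇒ r1c3=1.
Step 11. [r5c5∈{1}] nothing but 1 survives at r5c5, so r5c5=1.
Step 12. [r3c6∈{4}] r3c6's peers cover all but 4. So r3c6=4.
Step 13. [r1c4∈{5}] nothing but 5 survives at r1c4. So r1c4=5.
Step 14. [r1c2∈{3}] nothing but 3 survives at r1c2, so r1c2=3.
Step 15. [r5c6∈{3}] only 3 remains possible at r5c6 ⇒ r5c6=3.

Answer: 4 3 1 5 2 6 / 6 5 2 4 3 1 / 2 6 3 1 5 4 / 1 4 5 3 6 2 / 5 2 4 6 1 3 / 3 1 6 2 4 5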